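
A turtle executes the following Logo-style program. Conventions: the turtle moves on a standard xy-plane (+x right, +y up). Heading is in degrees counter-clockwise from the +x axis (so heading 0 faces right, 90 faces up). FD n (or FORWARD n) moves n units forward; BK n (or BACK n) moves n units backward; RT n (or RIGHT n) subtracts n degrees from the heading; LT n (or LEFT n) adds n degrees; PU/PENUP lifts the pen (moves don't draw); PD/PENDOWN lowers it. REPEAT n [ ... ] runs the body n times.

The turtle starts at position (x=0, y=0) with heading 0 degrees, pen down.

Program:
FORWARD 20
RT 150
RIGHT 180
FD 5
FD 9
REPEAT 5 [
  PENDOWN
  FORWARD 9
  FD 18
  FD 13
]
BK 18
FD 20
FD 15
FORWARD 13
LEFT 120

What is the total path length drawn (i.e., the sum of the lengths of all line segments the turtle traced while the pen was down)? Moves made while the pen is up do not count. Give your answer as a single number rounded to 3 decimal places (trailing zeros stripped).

Answer: 300

Derivation:
Executing turtle program step by step:
Start: pos=(0,0), heading=0, pen down
FD 20: (0,0) -> (20,0) [heading=0, draw]
RT 150: heading 0 -> 210
RT 180: heading 210 -> 30
FD 5: (20,0) -> (24.33,2.5) [heading=30, draw]
FD 9: (24.33,2.5) -> (32.124,7) [heading=30, draw]
REPEAT 5 [
  -- iteration 1/5 --
  PD: pen down
  FD 9: (32.124,7) -> (39.919,11.5) [heading=30, draw]
  FD 18: (39.919,11.5) -> (55.507,20.5) [heading=30, draw]
  FD 13: (55.507,20.5) -> (66.765,27) [heading=30, draw]
  -- iteration 2/5 --
  PD: pen down
  FD 9: (66.765,27) -> (74.56,31.5) [heading=30, draw]
  FD 18: (74.56,31.5) -> (90.148,40.5) [heading=30, draw]
  FD 13: (90.148,40.5) -> (101.406,47) [heading=30, draw]
  -- iteration 3/5 --
  PD: pen down
  FD 9: (101.406,47) -> (109.201,51.5) [heading=30, draw]
  FD 18: (109.201,51.5) -> (124.789,60.5) [heading=30, draw]
  FD 13: (124.789,60.5) -> (136.047,67) [heading=30, draw]
  -- iteration 4/5 --
  PD: pen down
  FD 9: (136.047,67) -> (143.842,71.5) [heading=30, draw]
  FD 18: (143.842,71.5) -> (159.43,80.5) [heading=30, draw]
  FD 13: (159.43,80.5) -> (170.688,87) [heading=30, draw]
  -- iteration 5/5 --
  PD: pen down
  FD 9: (170.688,87) -> (178.483,91.5) [heading=30, draw]
  FD 18: (178.483,91.5) -> (194.071,100.5) [heading=30, draw]
  FD 13: (194.071,100.5) -> (205.329,107) [heading=30, draw]
]
BK 18: (205.329,107) -> (189.741,98) [heading=30, draw]
FD 20: (189.741,98) -> (207.061,108) [heading=30, draw]
FD 15: (207.061,108) -> (220.052,115.5) [heading=30, draw]
FD 13: (220.052,115.5) -> (231.31,122) [heading=30, draw]
LT 120: heading 30 -> 150
Final: pos=(231.31,122), heading=150, 22 segment(s) drawn

Segment lengths:
  seg 1: (0,0) -> (20,0), length = 20
  seg 2: (20,0) -> (24.33,2.5), length = 5
  seg 3: (24.33,2.5) -> (32.124,7), length = 9
  seg 4: (32.124,7) -> (39.919,11.5), length = 9
  seg 5: (39.919,11.5) -> (55.507,20.5), length = 18
  seg 6: (55.507,20.5) -> (66.765,27), length = 13
  seg 7: (66.765,27) -> (74.56,31.5), length = 9
  seg 8: (74.56,31.5) -> (90.148,40.5), length = 18
  seg 9: (90.148,40.5) -> (101.406,47), length = 13
  seg 10: (101.406,47) -> (109.201,51.5), length = 9
  seg 11: (109.201,51.5) -> (124.789,60.5), length = 18
  seg 12: (124.789,60.5) -> (136.047,67), length = 13
  seg 13: (136.047,67) -> (143.842,71.5), length = 9
  seg 14: (143.842,71.5) -> (159.43,80.5), length = 18
  seg 15: (159.43,80.5) -> (170.688,87), length = 13
  seg 16: (170.688,87) -> (178.483,91.5), length = 9
  seg 17: (178.483,91.5) -> (194.071,100.5), length = 18
  seg 18: (194.071,100.5) -> (205.329,107), length = 13
  seg 19: (205.329,107) -> (189.741,98), length = 18
  seg 20: (189.741,98) -> (207.061,108), length = 20
  seg 21: (207.061,108) -> (220.052,115.5), length = 15
  seg 22: (220.052,115.5) -> (231.31,122), length = 13
Total = 300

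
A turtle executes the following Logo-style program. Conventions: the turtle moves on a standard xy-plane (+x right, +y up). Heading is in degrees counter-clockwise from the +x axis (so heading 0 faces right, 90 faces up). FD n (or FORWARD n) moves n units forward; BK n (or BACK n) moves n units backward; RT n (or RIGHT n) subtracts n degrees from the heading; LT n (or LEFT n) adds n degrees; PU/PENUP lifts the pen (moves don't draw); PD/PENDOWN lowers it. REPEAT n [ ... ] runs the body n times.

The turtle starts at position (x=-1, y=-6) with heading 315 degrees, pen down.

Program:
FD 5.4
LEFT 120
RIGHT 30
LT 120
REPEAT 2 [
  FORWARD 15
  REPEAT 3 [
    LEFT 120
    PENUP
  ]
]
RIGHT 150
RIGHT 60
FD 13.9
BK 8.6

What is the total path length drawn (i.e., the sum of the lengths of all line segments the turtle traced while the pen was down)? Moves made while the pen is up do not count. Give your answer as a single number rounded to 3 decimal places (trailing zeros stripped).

Executing turtle program step by step:
Start: pos=(-1,-6), heading=315, pen down
FD 5.4: (-1,-6) -> (2.818,-9.818) [heading=315, draw]
LT 120: heading 315 -> 75
RT 30: heading 75 -> 45
LT 120: heading 45 -> 165
REPEAT 2 [
  -- iteration 1/2 --
  FD 15: (2.818,-9.818) -> (-11.671,-5.936) [heading=165, draw]
  REPEAT 3 [
    -- iteration 1/3 --
    LT 120: heading 165 -> 285
    PU: pen up
    -- iteration 2/3 --
    LT 120: heading 285 -> 45
    PU: pen up
    -- iteration 3/3 --
    LT 120: heading 45 -> 165
    PU: pen up
  ]
  -- iteration 2/2 --
  FD 15: (-11.671,-5.936) -> (-26.159,-2.054) [heading=165, move]
  REPEAT 3 [
    -- iteration 1/3 --
    LT 120: heading 165 -> 285
    PU: pen up
    -- iteration 2/3 --
    LT 120: heading 285 -> 45
    PU: pen up
    -- iteration 3/3 --
    LT 120: heading 45 -> 165
    PU: pen up
  ]
]
RT 150: heading 165 -> 15
RT 60: heading 15 -> 315
FD 13.9: (-26.159,-2.054) -> (-16.331,-11.883) [heading=315, move]
BK 8.6: (-16.331,-11.883) -> (-22.412,-5.801) [heading=315, move]
Final: pos=(-22.412,-5.801), heading=315, 2 segment(s) drawn

Segment lengths:
  seg 1: (-1,-6) -> (2.818,-9.818), length = 5.4
  seg 2: (2.818,-9.818) -> (-11.671,-5.936), length = 15
Total = 20.4

Answer: 20.4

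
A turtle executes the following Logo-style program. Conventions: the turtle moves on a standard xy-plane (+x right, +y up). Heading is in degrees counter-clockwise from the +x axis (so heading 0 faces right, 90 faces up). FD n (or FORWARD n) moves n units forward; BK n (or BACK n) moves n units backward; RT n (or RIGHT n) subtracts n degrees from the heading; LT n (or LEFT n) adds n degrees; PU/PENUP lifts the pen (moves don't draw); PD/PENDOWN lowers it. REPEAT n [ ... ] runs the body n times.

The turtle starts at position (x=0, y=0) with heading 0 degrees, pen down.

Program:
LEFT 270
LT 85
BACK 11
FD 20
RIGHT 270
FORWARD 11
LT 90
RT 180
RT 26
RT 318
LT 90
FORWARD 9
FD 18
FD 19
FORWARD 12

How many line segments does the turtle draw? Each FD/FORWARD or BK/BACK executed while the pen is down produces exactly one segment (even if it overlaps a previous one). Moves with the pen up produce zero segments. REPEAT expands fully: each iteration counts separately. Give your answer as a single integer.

Executing turtle program step by step:
Start: pos=(0,0), heading=0, pen down
LT 270: heading 0 -> 270
LT 85: heading 270 -> 355
BK 11: (0,0) -> (-10.958,0.959) [heading=355, draw]
FD 20: (-10.958,0.959) -> (8.966,-0.784) [heading=355, draw]
RT 270: heading 355 -> 85
FD 11: (8.966,-0.784) -> (9.924,10.174) [heading=85, draw]
LT 90: heading 85 -> 175
RT 180: heading 175 -> 355
RT 26: heading 355 -> 329
RT 318: heading 329 -> 11
LT 90: heading 11 -> 101
FD 9: (9.924,10.174) -> (8.207,19.008) [heading=101, draw]
FD 18: (8.207,19.008) -> (4.773,36.678) [heading=101, draw]
FD 19: (4.773,36.678) -> (1.147,55.329) [heading=101, draw]
FD 12: (1.147,55.329) -> (-1.142,67.108) [heading=101, draw]
Final: pos=(-1.142,67.108), heading=101, 7 segment(s) drawn
Segments drawn: 7

Answer: 7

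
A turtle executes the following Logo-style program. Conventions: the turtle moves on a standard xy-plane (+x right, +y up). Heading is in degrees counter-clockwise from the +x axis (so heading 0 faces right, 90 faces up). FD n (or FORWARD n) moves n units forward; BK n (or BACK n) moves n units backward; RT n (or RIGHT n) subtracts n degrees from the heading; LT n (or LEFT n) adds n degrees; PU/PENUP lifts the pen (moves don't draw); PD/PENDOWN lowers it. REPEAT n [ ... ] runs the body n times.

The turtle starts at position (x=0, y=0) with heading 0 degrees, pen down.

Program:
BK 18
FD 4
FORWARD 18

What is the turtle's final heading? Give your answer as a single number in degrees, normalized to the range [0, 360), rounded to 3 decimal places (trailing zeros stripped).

Executing turtle program step by step:
Start: pos=(0,0), heading=0, pen down
BK 18: (0,0) -> (-18,0) [heading=0, draw]
FD 4: (-18,0) -> (-14,0) [heading=0, draw]
FD 18: (-14,0) -> (4,0) [heading=0, draw]
Final: pos=(4,0), heading=0, 3 segment(s) drawn

Answer: 0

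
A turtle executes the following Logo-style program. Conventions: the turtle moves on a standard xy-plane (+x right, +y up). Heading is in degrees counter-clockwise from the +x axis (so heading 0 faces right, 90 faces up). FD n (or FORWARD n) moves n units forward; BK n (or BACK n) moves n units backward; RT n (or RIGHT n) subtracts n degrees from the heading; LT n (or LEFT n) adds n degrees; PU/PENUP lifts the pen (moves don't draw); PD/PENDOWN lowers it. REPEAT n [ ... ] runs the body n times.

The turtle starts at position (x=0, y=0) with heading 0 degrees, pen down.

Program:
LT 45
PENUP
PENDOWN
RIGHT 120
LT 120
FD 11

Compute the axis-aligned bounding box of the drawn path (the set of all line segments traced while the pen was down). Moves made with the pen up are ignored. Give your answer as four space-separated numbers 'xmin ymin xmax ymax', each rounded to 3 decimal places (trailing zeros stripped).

Answer: 0 0 7.778 7.778

Derivation:
Executing turtle program step by step:
Start: pos=(0,0), heading=0, pen down
LT 45: heading 0 -> 45
PU: pen up
PD: pen down
RT 120: heading 45 -> 285
LT 120: heading 285 -> 45
FD 11: (0,0) -> (7.778,7.778) [heading=45, draw]
Final: pos=(7.778,7.778), heading=45, 1 segment(s) drawn

Segment endpoints: x in {0, 7.778}, y in {0, 7.778}
xmin=0, ymin=0, xmax=7.778, ymax=7.778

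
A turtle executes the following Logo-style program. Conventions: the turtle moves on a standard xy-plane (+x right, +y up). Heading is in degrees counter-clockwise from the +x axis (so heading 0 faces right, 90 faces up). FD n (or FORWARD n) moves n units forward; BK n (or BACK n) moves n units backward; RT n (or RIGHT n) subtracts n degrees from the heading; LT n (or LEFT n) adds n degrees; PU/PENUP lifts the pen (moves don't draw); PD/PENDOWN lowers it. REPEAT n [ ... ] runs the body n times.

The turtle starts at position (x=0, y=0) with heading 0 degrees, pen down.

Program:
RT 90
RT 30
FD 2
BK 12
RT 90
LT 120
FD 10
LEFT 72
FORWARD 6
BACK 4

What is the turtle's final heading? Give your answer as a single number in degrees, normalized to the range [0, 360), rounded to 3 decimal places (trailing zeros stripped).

Answer: 342

Derivation:
Executing turtle program step by step:
Start: pos=(0,0), heading=0, pen down
RT 90: heading 0 -> 270
RT 30: heading 270 -> 240
FD 2: (0,0) -> (-1,-1.732) [heading=240, draw]
BK 12: (-1,-1.732) -> (5,8.66) [heading=240, draw]
RT 90: heading 240 -> 150
LT 120: heading 150 -> 270
FD 10: (5,8.66) -> (5,-1.34) [heading=270, draw]
LT 72: heading 270 -> 342
FD 6: (5,-1.34) -> (10.706,-3.194) [heading=342, draw]
BK 4: (10.706,-3.194) -> (6.902,-1.958) [heading=342, draw]
Final: pos=(6.902,-1.958), heading=342, 5 segment(s) drawn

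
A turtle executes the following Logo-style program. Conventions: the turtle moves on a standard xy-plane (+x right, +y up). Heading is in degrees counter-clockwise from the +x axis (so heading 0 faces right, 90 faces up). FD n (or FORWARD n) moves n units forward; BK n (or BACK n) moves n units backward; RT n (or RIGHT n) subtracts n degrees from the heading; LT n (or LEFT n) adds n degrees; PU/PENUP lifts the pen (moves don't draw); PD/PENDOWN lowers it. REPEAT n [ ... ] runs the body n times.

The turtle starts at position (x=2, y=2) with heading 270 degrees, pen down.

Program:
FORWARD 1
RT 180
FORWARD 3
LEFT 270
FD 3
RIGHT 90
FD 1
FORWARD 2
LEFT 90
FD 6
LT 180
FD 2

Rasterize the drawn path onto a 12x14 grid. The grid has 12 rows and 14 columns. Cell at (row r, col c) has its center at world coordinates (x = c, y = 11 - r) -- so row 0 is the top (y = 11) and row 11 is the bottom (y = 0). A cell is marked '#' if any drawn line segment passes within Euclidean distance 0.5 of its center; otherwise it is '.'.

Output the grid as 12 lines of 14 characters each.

Answer: ..............
..............
..............
..............
..............
..............
..............
..####........
..#..#........
..#..#........
..#..#######..
..............

Derivation:
Segment 0: (2,2) -> (2,1)
Segment 1: (2,1) -> (2,4)
Segment 2: (2,4) -> (5,4)
Segment 3: (5,4) -> (5,3)
Segment 4: (5,3) -> (5,1)
Segment 5: (5,1) -> (11,1)
Segment 6: (11,1) -> (9,1)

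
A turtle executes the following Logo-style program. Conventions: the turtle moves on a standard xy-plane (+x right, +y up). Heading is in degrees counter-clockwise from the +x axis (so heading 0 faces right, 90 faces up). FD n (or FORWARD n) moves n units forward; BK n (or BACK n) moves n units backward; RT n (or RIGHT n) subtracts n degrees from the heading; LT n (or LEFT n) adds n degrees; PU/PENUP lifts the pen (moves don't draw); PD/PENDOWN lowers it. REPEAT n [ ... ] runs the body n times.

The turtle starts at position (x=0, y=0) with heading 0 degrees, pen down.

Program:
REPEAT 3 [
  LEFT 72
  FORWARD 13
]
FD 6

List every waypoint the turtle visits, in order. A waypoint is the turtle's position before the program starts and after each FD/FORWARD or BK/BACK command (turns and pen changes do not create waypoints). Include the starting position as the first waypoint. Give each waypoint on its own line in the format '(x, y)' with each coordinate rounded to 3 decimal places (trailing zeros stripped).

Executing turtle program step by step:
Start: pos=(0,0), heading=0, pen down
REPEAT 3 [
  -- iteration 1/3 --
  LT 72: heading 0 -> 72
  FD 13: (0,0) -> (4.017,12.364) [heading=72, draw]
  -- iteration 2/3 --
  LT 72: heading 72 -> 144
  FD 13: (4.017,12.364) -> (-6.5,20.005) [heading=144, draw]
  -- iteration 3/3 --
  LT 72: heading 144 -> 216
  FD 13: (-6.5,20.005) -> (-17.017,12.364) [heading=216, draw]
]
FD 6: (-17.017,12.364) -> (-21.871,8.837) [heading=216, draw]
Final: pos=(-21.871,8.837), heading=216, 4 segment(s) drawn
Waypoints (5 total):
(0, 0)
(4.017, 12.364)
(-6.5, 20.005)
(-17.017, 12.364)
(-21.871, 8.837)

Answer: (0, 0)
(4.017, 12.364)
(-6.5, 20.005)
(-17.017, 12.364)
(-21.871, 8.837)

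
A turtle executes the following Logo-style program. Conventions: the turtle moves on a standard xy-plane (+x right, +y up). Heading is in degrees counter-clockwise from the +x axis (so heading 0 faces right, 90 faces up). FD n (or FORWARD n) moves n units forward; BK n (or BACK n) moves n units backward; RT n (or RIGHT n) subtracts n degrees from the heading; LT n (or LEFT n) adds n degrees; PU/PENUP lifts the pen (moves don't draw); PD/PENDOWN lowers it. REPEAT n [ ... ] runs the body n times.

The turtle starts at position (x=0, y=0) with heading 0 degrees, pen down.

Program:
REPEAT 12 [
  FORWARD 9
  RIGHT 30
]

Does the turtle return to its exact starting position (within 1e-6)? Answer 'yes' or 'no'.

Answer: yes

Derivation:
Executing turtle program step by step:
Start: pos=(0,0), heading=0, pen down
REPEAT 12 [
  -- iteration 1/12 --
  FD 9: (0,0) -> (9,0) [heading=0, draw]
  RT 30: heading 0 -> 330
  -- iteration 2/12 --
  FD 9: (9,0) -> (16.794,-4.5) [heading=330, draw]
  RT 30: heading 330 -> 300
  -- iteration 3/12 --
  FD 9: (16.794,-4.5) -> (21.294,-12.294) [heading=300, draw]
  RT 30: heading 300 -> 270
  -- iteration 4/12 --
  FD 9: (21.294,-12.294) -> (21.294,-21.294) [heading=270, draw]
  RT 30: heading 270 -> 240
  -- iteration 5/12 --
  FD 9: (21.294,-21.294) -> (16.794,-29.088) [heading=240, draw]
  RT 30: heading 240 -> 210
  -- iteration 6/12 --
  FD 9: (16.794,-29.088) -> (9,-33.588) [heading=210, draw]
  RT 30: heading 210 -> 180
  -- iteration 7/12 --
  FD 9: (9,-33.588) -> (0,-33.588) [heading=180, draw]
  RT 30: heading 180 -> 150
  -- iteration 8/12 --
  FD 9: (0,-33.588) -> (-7.794,-29.088) [heading=150, draw]
  RT 30: heading 150 -> 120
  -- iteration 9/12 --
  FD 9: (-7.794,-29.088) -> (-12.294,-21.294) [heading=120, draw]
  RT 30: heading 120 -> 90
  -- iteration 10/12 --
  FD 9: (-12.294,-21.294) -> (-12.294,-12.294) [heading=90, draw]
  RT 30: heading 90 -> 60
  -- iteration 11/12 --
  FD 9: (-12.294,-12.294) -> (-7.794,-4.5) [heading=60, draw]
  RT 30: heading 60 -> 30
  -- iteration 12/12 --
  FD 9: (-7.794,-4.5) -> (0,0) [heading=30, draw]
  RT 30: heading 30 -> 0
]
Final: pos=(0,0), heading=0, 12 segment(s) drawn

Start position: (0, 0)
Final position: (0, 0)
Distance = 0; < 1e-6 -> CLOSED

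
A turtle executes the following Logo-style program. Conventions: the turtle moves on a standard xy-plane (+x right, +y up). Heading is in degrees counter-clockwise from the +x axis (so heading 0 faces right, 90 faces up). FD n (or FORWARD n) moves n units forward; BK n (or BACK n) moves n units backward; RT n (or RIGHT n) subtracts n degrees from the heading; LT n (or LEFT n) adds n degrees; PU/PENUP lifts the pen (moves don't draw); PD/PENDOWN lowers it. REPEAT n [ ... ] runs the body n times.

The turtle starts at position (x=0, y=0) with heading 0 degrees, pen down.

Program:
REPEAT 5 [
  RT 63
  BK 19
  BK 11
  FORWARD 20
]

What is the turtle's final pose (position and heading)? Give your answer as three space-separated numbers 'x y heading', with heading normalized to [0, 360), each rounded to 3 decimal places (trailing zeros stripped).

Answer: 7.234 -1.146 45

Derivation:
Executing turtle program step by step:
Start: pos=(0,0), heading=0, pen down
REPEAT 5 [
  -- iteration 1/5 --
  RT 63: heading 0 -> 297
  BK 19: (0,0) -> (-8.626,16.929) [heading=297, draw]
  BK 11: (-8.626,16.929) -> (-13.62,26.73) [heading=297, draw]
  FD 20: (-13.62,26.73) -> (-4.54,8.91) [heading=297, draw]
  -- iteration 2/5 --
  RT 63: heading 297 -> 234
  BK 19: (-4.54,8.91) -> (6.628,24.281) [heading=234, draw]
  BK 11: (6.628,24.281) -> (13.094,33.181) [heading=234, draw]
  FD 20: (13.094,33.181) -> (1.338,17) [heading=234, draw]
  -- iteration 3/5 --
  RT 63: heading 234 -> 171
  BK 19: (1.338,17) -> (20.104,14.028) [heading=171, draw]
  BK 11: (20.104,14.028) -> (30.969,12.307) [heading=171, draw]
  FD 20: (30.969,12.307) -> (11.215,15.436) [heading=171, draw]
  -- iteration 4/5 --
  RT 63: heading 171 -> 108
  BK 19: (11.215,15.436) -> (17.086,-2.634) [heading=108, draw]
  BK 11: (17.086,-2.634) -> (20.485,-13.096) [heading=108, draw]
  FD 20: (20.485,-13.096) -> (14.305,5.925) [heading=108, draw]
  -- iteration 5/5 --
  RT 63: heading 108 -> 45
  BK 19: (14.305,5.925) -> (0.87,-7.51) [heading=45, draw]
  BK 11: (0.87,-7.51) -> (-6.908,-15.288) [heading=45, draw]
  FD 20: (-6.908,-15.288) -> (7.234,-1.146) [heading=45, draw]
]
Final: pos=(7.234,-1.146), heading=45, 15 segment(s) drawn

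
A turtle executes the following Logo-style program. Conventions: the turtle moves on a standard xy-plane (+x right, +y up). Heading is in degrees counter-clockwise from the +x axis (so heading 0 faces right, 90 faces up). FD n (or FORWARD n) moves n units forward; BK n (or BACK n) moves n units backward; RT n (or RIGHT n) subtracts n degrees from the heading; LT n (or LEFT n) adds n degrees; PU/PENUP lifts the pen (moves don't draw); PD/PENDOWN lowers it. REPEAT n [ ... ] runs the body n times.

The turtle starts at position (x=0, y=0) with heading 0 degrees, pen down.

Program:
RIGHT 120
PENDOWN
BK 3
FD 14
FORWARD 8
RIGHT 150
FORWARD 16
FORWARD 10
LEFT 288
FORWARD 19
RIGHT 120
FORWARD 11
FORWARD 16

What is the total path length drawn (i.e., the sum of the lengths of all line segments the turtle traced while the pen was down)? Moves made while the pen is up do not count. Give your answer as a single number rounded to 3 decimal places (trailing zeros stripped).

Answer: 97

Derivation:
Executing turtle program step by step:
Start: pos=(0,0), heading=0, pen down
RT 120: heading 0 -> 240
PD: pen down
BK 3: (0,0) -> (1.5,2.598) [heading=240, draw]
FD 14: (1.5,2.598) -> (-5.5,-9.526) [heading=240, draw]
FD 8: (-5.5,-9.526) -> (-9.5,-16.454) [heading=240, draw]
RT 150: heading 240 -> 90
FD 16: (-9.5,-16.454) -> (-9.5,-0.454) [heading=90, draw]
FD 10: (-9.5,-0.454) -> (-9.5,9.546) [heading=90, draw]
LT 288: heading 90 -> 18
FD 19: (-9.5,9.546) -> (8.57,15.417) [heading=18, draw]
RT 120: heading 18 -> 258
FD 11: (8.57,15.417) -> (6.283,4.657) [heading=258, draw]
FD 16: (6.283,4.657) -> (2.956,-10.993) [heading=258, draw]
Final: pos=(2.956,-10.993), heading=258, 8 segment(s) drawn

Segment lengths:
  seg 1: (0,0) -> (1.5,2.598), length = 3
  seg 2: (1.5,2.598) -> (-5.5,-9.526), length = 14
  seg 3: (-5.5,-9.526) -> (-9.5,-16.454), length = 8
  seg 4: (-9.5,-16.454) -> (-9.5,-0.454), length = 16
  seg 5: (-9.5,-0.454) -> (-9.5,9.546), length = 10
  seg 6: (-9.5,9.546) -> (8.57,15.417), length = 19
  seg 7: (8.57,15.417) -> (6.283,4.657), length = 11
  seg 8: (6.283,4.657) -> (2.956,-10.993), length = 16
Total = 97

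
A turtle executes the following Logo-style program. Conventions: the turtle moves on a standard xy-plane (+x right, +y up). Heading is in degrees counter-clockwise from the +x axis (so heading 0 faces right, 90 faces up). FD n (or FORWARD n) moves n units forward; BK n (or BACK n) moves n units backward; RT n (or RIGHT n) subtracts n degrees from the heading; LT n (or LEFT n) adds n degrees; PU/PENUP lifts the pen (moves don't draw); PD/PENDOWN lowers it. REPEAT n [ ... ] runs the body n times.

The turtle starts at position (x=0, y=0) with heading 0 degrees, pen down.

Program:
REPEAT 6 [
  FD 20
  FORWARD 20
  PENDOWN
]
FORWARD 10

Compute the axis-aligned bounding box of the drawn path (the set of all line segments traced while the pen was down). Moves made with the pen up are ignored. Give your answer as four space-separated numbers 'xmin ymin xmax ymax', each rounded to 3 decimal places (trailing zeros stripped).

Executing turtle program step by step:
Start: pos=(0,0), heading=0, pen down
REPEAT 6 [
  -- iteration 1/6 --
  FD 20: (0,0) -> (20,0) [heading=0, draw]
  FD 20: (20,0) -> (40,0) [heading=0, draw]
  PD: pen down
  -- iteration 2/6 --
  FD 20: (40,0) -> (60,0) [heading=0, draw]
  FD 20: (60,0) -> (80,0) [heading=0, draw]
  PD: pen down
  -- iteration 3/6 --
  FD 20: (80,0) -> (100,0) [heading=0, draw]
  FD 20: (100,0) -> (120,0) [heading=0, draw]
  PD: pen down
  -- iteration 4/6 --
  FD 20: (120,0) -> (140,0) [heading=0, draw]
  FD 20: (140,0) -> (160,0) [heading=0, draw]
  PD: pen down
  -- iteration 5/6 --
  FD 20: (160,0) -> (180,0) [heading=0, draw]
  FD 20: (180,0) -> (200,0) [heading=0, draw]
  PD: pen down
  -- iteration 6/6 --
  FD 20: (200,0) -> (220,0) [heading=0, draw]
  FD 20: (220,0) -> (240,0) [heading=0, draw]
  PD: pen down
]
FD 10: (240,0) -> (250,0) [heading=0, draw]
Final: pos=(250,0), heading=0, 13 segment(s) drawn

Segment endpoints: x in {0, 20, 40, 60, 80, 100, 120, 140, 160, 180, 200, 220, 240, 250}, y in {0}
xmin=0, ymin=0, xmax=250, ymax=0

Answer: 0 0 250 0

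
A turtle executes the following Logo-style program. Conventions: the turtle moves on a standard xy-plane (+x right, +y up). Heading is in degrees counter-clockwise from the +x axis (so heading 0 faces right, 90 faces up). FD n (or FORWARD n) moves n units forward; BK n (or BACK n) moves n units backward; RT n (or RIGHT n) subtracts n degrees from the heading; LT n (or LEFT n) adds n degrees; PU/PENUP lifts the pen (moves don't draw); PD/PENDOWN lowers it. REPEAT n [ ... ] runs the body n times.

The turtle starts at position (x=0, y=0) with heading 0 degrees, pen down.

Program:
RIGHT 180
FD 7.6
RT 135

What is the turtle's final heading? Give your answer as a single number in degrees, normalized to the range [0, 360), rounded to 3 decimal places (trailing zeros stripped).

Answer: 45

Derivation:
Executing turtle program step by step:
Start: pos=(0,0), heading=0, pen down
RT 180: heading 0 -> 180
FD 7.6: (0,0) -> (-7.6,0) [heading=180, draw]
RT 135: heading 180 -> 45
Final: pos=(-7.6,0), heading=45, 1 segment(s) drawn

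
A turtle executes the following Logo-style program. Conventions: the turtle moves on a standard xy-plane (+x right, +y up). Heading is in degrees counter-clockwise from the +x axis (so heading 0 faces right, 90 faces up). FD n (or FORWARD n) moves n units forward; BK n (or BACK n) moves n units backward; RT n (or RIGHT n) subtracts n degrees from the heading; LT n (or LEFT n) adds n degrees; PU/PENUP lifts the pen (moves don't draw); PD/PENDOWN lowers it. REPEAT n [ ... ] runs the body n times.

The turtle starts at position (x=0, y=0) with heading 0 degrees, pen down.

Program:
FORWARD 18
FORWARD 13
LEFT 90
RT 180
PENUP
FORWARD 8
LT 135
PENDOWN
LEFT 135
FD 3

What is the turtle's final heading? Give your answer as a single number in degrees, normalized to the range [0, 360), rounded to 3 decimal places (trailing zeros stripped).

Executing turtle program step by step:
Start: pos=(0,0), heading=0, pen down
FD 18: (0,0) -> (18,0) [heading=0, draw]
FD 13: (18,0) -> (31,0) [heading=0, draw]
LT 90: heading 0 -> 90
RT 180: heading 90 -> 270
PU: pen up
FD 8: (31,0) -> (31,-8) [heading=270, move]
LT 135: heading 270 -> 45
PD: pen down
LT 135: heading 45 -> 180
FD 3: (31,-8) -> (28,-8) [heading=180, draw]
Final: pos=(28,-8), heading=180, 3 segment(s) drawn

Answer: 180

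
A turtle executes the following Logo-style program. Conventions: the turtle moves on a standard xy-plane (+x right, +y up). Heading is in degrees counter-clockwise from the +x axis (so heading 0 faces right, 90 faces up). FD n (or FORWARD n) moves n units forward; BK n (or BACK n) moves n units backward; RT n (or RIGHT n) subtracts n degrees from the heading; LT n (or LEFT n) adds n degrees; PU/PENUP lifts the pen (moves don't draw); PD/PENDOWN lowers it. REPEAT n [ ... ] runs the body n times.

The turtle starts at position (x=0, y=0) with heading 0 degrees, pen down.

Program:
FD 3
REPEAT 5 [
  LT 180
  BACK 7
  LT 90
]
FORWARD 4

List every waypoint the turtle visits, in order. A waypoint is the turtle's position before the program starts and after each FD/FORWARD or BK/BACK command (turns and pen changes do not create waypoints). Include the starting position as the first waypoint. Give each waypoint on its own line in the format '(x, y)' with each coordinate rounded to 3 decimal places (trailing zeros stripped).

Answer: (0, 0)
(3, 0)
(10, 0)
(10, -7)
(3, -7)
(3, 0)
(10, 0)
(10, -4)

Derivation:
Executing turtle program step by step:
Start: pos=(0,0), heading=0, pen down
FD 3: (0,0) -> (3,0) [heading=0, draw]
REPEAT 5 [
  -- iteration 1/5 --
  LT 180: heading 0 -> 180
  BK 7: (3,0) -> (10,0) [heading=180, draw]
  LT 90: heading 180 -> 270
  -- iteration 2/5 --
  LT 180: heading 270 -> 90
  BK 7: (10,0) -> (10,-7) [heading=90, draw]
  LT 90: heading 90 -> 180
  -- iteration 3/5 --
  LT 180: heading 180 -> 0
  BK 7: (10,-7) -> (3,-7) [heading=0, draw]
  LT 90: heading 0 -> 90
  -- iteration 4/5 --
  LT 180: heading 90 -> 270
  BK 7: (3,-7) -> (3,0) [heading=270, draw]
  LT 90: heading 270 -> 0
  -- iteration 5/5 --
  LT 180: heading 0 -> 180
  BK 7: (3,0) -> (10,0) [heading=180, draw]
  LT 90: heading 180 -> 270
]
FD 4: (10,0) -> (10,-4) [heading=270, draw]
Final: pos=(10,-4), heading=270, 7 segment(s) drawn
Waypoints (8 total):
(0, 0)
(3, 0)
(10, 0)
(10, -7)
(3, -7)
(3, 0)
(10, 0)
(10, -4)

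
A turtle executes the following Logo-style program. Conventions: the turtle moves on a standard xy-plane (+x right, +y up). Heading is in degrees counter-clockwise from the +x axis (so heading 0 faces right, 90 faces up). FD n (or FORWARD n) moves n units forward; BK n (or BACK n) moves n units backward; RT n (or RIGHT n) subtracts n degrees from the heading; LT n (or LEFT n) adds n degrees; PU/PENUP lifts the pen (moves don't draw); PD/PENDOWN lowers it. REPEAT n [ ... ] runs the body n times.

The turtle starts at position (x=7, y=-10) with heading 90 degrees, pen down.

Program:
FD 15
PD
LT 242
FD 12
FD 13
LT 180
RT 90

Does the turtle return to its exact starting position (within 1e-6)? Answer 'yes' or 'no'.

Answer: no

Derivation:
Executing turtle program step by step:
Start: pos=(7,-10), heading=90, pen down
FD 15: (7,-10) -> (7,5) [heading=90, draw]
PD: pen down
LT 242: heading 90 -> 332
FD 12: (7,5) -> (17.595,-0.634) [heading=332, draw]
FD 13: (17.595,-0.634) -> (29.074,-6.737) [heading=332, draw]
LT 180: heading 332 -> 152
RT 90: heading 152 -> 62
Final: pos=(29.074,-6.737), heading=62, 3 segment(s) drawn

Start position: (7, -10)
Final position: (29.074, -6.737)
Distance = 22.314; >= 1e-6 -> NOT closed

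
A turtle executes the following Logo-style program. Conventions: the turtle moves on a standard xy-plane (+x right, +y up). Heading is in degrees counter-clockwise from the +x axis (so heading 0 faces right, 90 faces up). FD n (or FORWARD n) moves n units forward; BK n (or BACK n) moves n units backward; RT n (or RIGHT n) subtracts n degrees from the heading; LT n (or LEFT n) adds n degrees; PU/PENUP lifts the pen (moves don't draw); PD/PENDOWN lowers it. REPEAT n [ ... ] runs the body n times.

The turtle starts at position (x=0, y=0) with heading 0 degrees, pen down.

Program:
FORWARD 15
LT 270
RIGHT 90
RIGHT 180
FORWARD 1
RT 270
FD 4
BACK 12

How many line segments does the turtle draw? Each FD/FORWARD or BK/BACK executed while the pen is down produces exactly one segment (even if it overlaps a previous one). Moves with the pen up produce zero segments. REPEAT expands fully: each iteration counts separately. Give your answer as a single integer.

Executing turtle program step by step:
Start: pos=(0,0), heading=0, pen down
FD 15: (0,0) -> (15,0) [heading=0, draw]
LT 270: heading 0 -> 270
RT 90: heading 270 -> 180
RT 180: heading 180 -> 0
FD 1: (15,0) -> (16,0) [heading=0, draw]
RT 270: heading 0 -> 90
FD 4: (16,0) -> (16,4) [heading=90, draw]
BK 12: (16,4) -> (16,-8) [heading=90, draw]
Final: pos=(16,-8), heading=90, 4 segment(s) drawn
Segments drawn: 4

Answer: 4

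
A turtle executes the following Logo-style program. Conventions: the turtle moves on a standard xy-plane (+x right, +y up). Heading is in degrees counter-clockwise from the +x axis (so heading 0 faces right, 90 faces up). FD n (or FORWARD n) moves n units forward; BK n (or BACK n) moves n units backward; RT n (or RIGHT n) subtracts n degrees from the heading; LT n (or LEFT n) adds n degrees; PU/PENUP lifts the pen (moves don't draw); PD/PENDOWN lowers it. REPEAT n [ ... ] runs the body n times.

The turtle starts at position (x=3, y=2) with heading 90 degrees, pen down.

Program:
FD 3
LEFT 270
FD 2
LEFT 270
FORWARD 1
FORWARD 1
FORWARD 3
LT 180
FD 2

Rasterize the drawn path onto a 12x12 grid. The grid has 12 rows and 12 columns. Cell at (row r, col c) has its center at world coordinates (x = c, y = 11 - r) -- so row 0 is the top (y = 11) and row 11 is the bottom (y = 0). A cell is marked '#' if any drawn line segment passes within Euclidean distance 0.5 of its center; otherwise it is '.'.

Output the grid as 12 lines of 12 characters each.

Answer: ............
............
............
............
............
............
...###......
...#.#......
...#.#......
...#.#......
.....#......
.....#......

Derivation:
Segment 0: (3,2) -> (3,5)
Segment 1: (3,5) -> (5,5)
Segment 2: (5,5) -> (5,4)
Segment 3: (5,4) -> (5,3)
Segment 4: (5,3) -> (5,-0)
Segment 5: (5,-0) -> (5,2)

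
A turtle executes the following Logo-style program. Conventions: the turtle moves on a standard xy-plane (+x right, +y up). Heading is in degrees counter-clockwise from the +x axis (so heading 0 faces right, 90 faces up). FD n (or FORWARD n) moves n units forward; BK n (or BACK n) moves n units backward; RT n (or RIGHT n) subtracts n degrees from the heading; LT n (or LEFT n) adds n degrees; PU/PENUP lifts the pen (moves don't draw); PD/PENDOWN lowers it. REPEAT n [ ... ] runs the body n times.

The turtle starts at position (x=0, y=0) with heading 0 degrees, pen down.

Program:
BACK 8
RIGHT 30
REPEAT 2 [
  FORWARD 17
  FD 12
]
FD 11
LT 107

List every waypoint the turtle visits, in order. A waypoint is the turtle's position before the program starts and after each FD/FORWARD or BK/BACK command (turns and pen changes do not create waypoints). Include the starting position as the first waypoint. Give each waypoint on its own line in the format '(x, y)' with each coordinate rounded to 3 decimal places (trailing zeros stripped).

Executing turtle program step by step:
Start: pos=(0,0), heading=0, pen down
BK 8: (0,0) -> (-8,0) [heading=0, draw]
RT 30: heading 0 -> 330
REPEAT 2 [
  -- iteration 1/2 --
  FD 17: (-8,0) -> (6.722,-8.5) [heading=330, draw]
  FD 12: (6.722,-8.5) -> (17.115,-14.5) [heading=330, draw]
  -- iteration 2/2 --
  FD 17: (17.115,-14.5) -> (31.837,-23) [heading=330, draw]
  FD 12: (31.837,-23) -> (42.229,-29) [heading=330, draw]
]
FD 11: (42.229,-29) -> (51.756,-34.5) [heading=330, draw]
LT 107: heading 330 -> 77
Final: pos=(51.756,-34.5), heading=77, 6 segment(s) drawn
Waypoints (7 total):
(0, 0)
(-8, 0)
(6.722, -8.5)
(17.115, -14.5)
(31.837, -23)
(42.229, -29)
(51.756, -34.5)

Answer: (0, 0)
(-8, 0)
(6.722, -8.5)
(17.115, -14.5)
(31.837, -23)
(42.229, -29)
(51.756, -34.5)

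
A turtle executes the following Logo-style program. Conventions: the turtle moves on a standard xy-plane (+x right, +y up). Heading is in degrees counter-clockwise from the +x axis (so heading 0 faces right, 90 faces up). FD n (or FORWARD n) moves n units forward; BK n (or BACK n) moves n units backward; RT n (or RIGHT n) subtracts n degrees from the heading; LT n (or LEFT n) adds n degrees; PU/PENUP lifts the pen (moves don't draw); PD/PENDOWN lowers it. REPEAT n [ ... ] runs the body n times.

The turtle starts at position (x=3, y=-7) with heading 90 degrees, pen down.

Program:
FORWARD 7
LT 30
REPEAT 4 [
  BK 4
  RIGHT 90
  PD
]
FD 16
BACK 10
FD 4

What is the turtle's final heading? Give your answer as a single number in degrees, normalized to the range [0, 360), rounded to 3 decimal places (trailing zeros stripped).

Executing turtle program step by step:
Start: pos=(3,-7), heading=90, pen down
FD 7: (3,-7) -> (3,0) [heading=90, draw]
LT 30: heading 90 -> 120
REPEAT 4 [
  -- iteration 1/4 --
  BK 4: (3,0) -> (5,-3.464) [heading=120, draw]
  RT 90: heading 120 -> 30
  PD: pen down
  -- iteration 2/4 --
  BK 4: (5,-3.464) -> (1.536,-5.464) [heading=30, draw]
  RT 90: heading 30 -> 300
  PD: pen down
  -- iteration 3/4 --
  BK 4: (1.536,-5.464) -> (-0.464,-2) [heading=300, draw]
  RT 90: heading 300 -> 210
  PD: pen down
  -- iteration 4/4 --
  BK 4: (-0.464,-2) -> (3,0) [heading=210, draw]
  RT 90: heading 210 -> 120
  PD: pen down
]
FD 16: (3,0) -> (-5,13.856) [heading=120, draw]
BK 10: (-5,13.856) -> (0,5.196) [heading=120, draw]
FD 4: (0,5.196) -> (-2,8.66) [heading=120, draw]
Final: pos=(-2,8.66), heading=120, 8 segment(s) drawn

Answer: 120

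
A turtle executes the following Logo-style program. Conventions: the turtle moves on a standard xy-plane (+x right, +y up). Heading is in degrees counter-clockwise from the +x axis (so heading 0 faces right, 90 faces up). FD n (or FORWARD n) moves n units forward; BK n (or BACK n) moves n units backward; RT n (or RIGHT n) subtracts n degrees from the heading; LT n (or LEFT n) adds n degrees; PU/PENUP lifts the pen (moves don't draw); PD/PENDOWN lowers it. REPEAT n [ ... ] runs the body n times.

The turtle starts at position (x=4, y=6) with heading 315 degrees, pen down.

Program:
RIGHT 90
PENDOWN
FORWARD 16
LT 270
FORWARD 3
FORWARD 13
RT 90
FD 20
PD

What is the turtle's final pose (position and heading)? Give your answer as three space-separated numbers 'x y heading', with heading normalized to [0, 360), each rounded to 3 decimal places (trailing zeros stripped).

Answer: -4.485 20.142 45

Derivation:
Executing turtle program step by step:
Start: pos=(4,6), heading=315, pen down
RT 90: heading 315 -> 225
PD: pen down
FD 16: (4,6) -> (-7.314,-5.314) [heading=225, draw]
LT 270: heading 225 -> 135
FD 3: (-7.314,-5.314) -> (-9.435,-3.192) [heading=135, draw]
FD 13: (-9.435,-3.192) -> (-18.627,6) [heading=135, draw]
RT 90: heading 135 -> 45
FD 20: (-18.627,6) -> (-4.485,20.142) [heading=45, draw]
PD: pen down
Final: pos=(-4.485,20.142), heading=45, 4 segment(s) drawn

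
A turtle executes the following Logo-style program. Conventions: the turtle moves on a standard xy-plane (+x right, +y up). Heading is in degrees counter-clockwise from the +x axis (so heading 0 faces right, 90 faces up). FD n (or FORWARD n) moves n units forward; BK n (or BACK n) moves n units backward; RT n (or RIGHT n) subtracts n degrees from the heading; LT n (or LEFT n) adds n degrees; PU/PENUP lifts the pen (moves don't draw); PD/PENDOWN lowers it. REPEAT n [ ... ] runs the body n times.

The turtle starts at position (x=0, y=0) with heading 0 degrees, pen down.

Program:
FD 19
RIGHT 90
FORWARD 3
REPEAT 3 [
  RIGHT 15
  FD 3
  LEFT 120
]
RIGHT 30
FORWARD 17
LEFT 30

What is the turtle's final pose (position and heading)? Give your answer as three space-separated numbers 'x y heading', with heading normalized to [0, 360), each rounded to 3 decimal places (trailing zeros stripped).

Answer: 4.026 -7.4 225

Derivation:
Executing turtle program step by step:
Start: pos=(0,0), heading=0, pen down
FD 19: (0,0) -> (19,0) [heading=0, draw]
RT 90: heading 0 -> 270
FD 3: (19,0) -> (19,-3) [heading=270, draw]
REPEAT 3 [
  -- iteration 1/3 --
  RT 15: heading 270 -> 255
  FD 3: (19,-3) -> (18.224,-5.898) [heading=255, draw]
  LT 120: heading 255 -> 15
  -- iteration 2/3 --
  RT 15: heading 15 -> 0
  FD 3: (18.224,-5.898) -> (21.224,-5.898) [heading=0, draw]
  LT 120: heading 0 -> 120
  -- iteration 3/3 --
  RT 15: heading 120 -> 105
  FD 3: (21.224,-5.898) -> (20.447,-3) [heading=105, draw]
  LT 120: heading 105 -> 225
]
RT 30: heading 225 -> 195
FD 17: (20.447,-3) -> (4.026,-7.4) [heading=195, draw]
LT 30: heading 195 -> 225
Final: pos=(4.026,-7.4), heading=225, 6 segment(s) drawn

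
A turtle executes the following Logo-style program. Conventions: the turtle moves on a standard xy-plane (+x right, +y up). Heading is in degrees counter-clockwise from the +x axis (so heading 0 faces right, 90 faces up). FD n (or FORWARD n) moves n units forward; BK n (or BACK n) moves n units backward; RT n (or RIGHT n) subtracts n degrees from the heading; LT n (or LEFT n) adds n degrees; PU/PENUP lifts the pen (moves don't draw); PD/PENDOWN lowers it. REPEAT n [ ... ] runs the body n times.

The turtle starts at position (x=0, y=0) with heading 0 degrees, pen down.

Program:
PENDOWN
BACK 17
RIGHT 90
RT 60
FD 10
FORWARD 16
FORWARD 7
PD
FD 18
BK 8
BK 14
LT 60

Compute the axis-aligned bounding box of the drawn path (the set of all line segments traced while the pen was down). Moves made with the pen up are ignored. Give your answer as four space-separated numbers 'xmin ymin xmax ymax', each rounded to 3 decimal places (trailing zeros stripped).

Executing turtle program step by step:
Start: pos=(0,0), heading=0, pen down
PD: pen down
BK 17: (0,0) -> (-17,0) [heading=0, draw]
RT 90: heading 0 -> 270
RT 60: heading 270 -> 210
FD 10: (-17,0) -> (-25.66,-5) [heading=210, draw]
FD 16: (-25.66,-5) -> (-39.517,-13) [heading=210, draw]
FD 7: (-39.517,-13) -> (-45.579,-16.5) [heading=210, draw]
PD: pen down
FD 18: (-45.579,-16.5) -> (-61.167,-25.5) [heading=210, draw]
BK 8: (-61.167,-25.5) -> (-54.239,-21.5) [heading=210, draw]
BK 14: (-54.239,-21.5) -> (-42.115,-14.5) [heading=210, draw]
LT 60: heading 210 -> 270
Final: pos=(-42.115,-14.5), heading=270, 7 segment(s) drawn

Segment endpoints: x in {-61.167, -54.239, -45.579, -42.115, -39.517, -25.66, -17, 0}, y in {-25.5, -21.5, -16.5, -14.5, -13, -5, 0}
xmin=-61.167, ymin=-25.5, xmax=0, ymax=0

Answer: -61.167 -25.5 0 0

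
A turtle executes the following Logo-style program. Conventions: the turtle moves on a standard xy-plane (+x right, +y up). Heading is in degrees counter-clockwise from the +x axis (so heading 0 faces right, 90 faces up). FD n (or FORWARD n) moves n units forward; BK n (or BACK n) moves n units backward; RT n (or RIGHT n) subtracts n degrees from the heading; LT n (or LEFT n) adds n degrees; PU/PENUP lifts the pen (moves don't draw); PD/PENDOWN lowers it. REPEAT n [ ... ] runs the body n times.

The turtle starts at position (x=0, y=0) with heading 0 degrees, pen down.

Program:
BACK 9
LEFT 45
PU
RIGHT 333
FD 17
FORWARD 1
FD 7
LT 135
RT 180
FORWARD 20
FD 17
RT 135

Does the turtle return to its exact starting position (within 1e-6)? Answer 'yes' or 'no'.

Answer: no

Derivation:
Executing turtle program step by step:
Start: pos=(0,0), heading=0, pen down
BK 9: (0,0) -> (-9,0) [heading=0, draw]
LT 45: heading 0 -> 45
PU: pen up
RT 333: heading 45 -> 72
FD 17: (-9,0) -> (-3.747,16.168) [heading=72, move]
FD 1: (-3.747,16.168) -> (-3.438,17.119) [heading=72, move]
FD 7: (-3.438,17.119) -> (-1.275,23.776) [heading=72, move]
LT 135: heading 72 -> 207
RT 180: heading 207 -> 27
FD 20: (-1.275,23.776) -> (16.546,32.856) [heading=27, move]
FD 17: (16.546,32.856) -> (31.693,40.574) [heading=27, move]
RT 135: heading 27 -> 252
Final: pos=(31.693,40.574), heading=252, 1 segment(s) drawn

Start position: (0, 0)
Final position: (31.693, 40.574)
Distance = 51.485; >= 1e-6 -> NOT closed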